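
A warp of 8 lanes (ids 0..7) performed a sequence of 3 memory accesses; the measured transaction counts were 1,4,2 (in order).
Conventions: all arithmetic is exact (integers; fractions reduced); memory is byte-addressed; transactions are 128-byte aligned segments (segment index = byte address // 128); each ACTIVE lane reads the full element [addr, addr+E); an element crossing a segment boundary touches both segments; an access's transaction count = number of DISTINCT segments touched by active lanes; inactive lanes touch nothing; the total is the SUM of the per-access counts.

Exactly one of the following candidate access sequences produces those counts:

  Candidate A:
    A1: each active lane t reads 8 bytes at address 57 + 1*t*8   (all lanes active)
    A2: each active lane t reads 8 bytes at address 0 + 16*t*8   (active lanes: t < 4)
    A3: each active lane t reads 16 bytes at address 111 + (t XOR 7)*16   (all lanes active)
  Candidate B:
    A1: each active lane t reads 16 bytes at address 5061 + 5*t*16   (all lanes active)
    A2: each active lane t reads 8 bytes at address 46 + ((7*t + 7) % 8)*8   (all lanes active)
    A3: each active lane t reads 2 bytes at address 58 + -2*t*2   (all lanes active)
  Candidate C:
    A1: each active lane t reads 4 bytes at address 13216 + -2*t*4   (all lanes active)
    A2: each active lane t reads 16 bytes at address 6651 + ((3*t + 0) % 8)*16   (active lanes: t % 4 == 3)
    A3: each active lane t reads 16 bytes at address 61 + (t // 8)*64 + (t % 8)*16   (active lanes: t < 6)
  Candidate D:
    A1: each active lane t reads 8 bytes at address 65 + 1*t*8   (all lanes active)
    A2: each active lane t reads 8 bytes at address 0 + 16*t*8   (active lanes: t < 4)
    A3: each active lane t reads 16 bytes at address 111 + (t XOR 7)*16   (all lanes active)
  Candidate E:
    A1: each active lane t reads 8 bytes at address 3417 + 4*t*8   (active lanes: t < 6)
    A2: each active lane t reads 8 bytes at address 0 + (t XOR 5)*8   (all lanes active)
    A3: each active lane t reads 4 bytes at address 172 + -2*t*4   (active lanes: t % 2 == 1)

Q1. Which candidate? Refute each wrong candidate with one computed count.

B: A1 gives 6 transactions, not 1
C: A1 gives 2 transactions, not 1
D: A1 gives 2 transactions, not 1
E: A1 gives 3 transactions, not 1
A: all counts match (1,4,2)

Answer: A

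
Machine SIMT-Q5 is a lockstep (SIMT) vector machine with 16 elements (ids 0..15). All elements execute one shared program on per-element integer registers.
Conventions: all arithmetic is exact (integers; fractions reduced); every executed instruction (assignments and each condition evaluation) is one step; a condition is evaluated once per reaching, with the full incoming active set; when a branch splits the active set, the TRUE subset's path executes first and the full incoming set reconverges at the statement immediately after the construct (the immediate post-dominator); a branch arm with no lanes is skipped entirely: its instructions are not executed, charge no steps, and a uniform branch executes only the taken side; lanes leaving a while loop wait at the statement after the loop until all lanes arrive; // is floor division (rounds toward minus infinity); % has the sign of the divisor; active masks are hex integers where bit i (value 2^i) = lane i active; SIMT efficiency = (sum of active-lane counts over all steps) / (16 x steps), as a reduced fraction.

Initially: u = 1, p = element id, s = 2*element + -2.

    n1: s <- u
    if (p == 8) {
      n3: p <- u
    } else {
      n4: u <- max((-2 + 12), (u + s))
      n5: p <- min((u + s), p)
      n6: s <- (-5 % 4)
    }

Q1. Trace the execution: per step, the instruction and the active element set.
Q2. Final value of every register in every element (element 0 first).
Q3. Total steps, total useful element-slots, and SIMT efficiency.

step 0: s <- u                       0xffff
step 1: eval (p == 8)                0xffff
step 2: p <- u                       0x0100
step 3: u <- max((-2 + 12), (u + s)) 0xfeff
step 4: p <- min((u + s), p)         0xfeff
step 5: s <- (-5 % 4)                0xfeff

Answer: 6 steps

u: 10,10,10,10,10,10,10,10,1,10,10,10,10,10,10,10
p: 0,1,2,3,4,5,6,7,1,9,10,11,11,11,11,11
s: 3,3,3,3,3,3,3,3,1,3,3,3,3,3,3,3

steps = 6; useful = 78; efficiency = 78/96 = 13/16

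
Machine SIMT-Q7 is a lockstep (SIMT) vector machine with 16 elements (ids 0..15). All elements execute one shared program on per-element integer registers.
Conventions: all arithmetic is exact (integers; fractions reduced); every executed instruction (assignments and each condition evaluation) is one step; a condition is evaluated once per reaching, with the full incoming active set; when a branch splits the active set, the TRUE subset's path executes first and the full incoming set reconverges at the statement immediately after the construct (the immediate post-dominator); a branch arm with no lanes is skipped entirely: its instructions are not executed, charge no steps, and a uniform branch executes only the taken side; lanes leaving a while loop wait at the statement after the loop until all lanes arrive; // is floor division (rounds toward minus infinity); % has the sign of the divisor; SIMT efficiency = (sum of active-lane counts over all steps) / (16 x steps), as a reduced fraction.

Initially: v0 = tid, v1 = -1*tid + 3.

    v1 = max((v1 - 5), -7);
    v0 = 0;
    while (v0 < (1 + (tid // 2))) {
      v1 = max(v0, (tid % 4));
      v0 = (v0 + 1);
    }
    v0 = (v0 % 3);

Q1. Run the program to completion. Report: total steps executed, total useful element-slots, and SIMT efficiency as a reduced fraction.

Answer: 28 steps, 280 useful, 5/8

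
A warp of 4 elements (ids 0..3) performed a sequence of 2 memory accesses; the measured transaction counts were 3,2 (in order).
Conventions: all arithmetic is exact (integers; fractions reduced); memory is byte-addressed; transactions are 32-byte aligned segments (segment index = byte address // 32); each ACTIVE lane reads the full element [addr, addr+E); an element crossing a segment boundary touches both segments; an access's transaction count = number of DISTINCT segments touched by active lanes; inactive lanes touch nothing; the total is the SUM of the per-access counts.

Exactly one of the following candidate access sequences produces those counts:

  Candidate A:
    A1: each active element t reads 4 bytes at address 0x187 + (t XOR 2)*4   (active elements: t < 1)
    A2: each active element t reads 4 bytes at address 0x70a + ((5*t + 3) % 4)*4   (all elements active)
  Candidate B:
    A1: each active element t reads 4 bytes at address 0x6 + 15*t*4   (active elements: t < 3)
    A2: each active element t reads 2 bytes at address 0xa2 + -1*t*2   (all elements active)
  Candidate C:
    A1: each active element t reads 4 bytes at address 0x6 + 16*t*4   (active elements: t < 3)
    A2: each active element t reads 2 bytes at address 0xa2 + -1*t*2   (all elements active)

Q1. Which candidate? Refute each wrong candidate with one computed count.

A: A1 gives 1 transaction, not 3
B: A1 gives 4 transactions, not 3
C: all counts match (3,2)

Answer: C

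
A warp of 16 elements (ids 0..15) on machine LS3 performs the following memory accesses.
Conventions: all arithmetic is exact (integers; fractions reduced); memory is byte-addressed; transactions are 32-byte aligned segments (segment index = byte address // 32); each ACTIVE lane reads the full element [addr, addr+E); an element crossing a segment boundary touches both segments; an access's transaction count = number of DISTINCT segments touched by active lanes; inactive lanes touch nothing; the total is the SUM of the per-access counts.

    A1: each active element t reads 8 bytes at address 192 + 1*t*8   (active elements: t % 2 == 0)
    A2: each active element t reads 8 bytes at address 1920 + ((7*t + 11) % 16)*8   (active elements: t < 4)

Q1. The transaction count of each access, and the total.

A1: 4 transactions
A2: 2 transactions

Answer: 4,2; total 6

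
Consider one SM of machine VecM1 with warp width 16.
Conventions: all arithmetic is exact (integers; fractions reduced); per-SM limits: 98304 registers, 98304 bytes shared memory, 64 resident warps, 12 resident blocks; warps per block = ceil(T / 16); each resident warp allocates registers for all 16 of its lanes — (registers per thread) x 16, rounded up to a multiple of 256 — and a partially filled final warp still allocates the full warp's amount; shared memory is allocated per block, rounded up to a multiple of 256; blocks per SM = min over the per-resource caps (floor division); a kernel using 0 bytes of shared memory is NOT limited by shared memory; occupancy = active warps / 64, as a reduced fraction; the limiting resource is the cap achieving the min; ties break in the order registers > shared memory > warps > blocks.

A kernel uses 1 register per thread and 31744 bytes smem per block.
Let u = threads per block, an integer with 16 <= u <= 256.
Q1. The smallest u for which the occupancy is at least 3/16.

Answer: u = 49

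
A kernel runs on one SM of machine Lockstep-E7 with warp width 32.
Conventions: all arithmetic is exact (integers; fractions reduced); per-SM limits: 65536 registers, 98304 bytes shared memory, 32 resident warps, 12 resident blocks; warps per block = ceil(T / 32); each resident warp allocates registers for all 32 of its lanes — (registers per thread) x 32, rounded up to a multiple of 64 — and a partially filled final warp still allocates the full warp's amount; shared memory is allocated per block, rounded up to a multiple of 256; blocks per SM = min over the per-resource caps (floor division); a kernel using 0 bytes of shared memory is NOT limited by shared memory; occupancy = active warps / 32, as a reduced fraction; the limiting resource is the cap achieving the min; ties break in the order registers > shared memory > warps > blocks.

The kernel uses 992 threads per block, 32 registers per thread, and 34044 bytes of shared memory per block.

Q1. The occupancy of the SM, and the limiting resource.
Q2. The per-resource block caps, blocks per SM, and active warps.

Answer: occupancy 31/32, limited by warps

registers: 2 blocks
shared memory: 2 blocks
warps: 1 block
blocks: 12 blocks

Answer: 1 block, 31 active warps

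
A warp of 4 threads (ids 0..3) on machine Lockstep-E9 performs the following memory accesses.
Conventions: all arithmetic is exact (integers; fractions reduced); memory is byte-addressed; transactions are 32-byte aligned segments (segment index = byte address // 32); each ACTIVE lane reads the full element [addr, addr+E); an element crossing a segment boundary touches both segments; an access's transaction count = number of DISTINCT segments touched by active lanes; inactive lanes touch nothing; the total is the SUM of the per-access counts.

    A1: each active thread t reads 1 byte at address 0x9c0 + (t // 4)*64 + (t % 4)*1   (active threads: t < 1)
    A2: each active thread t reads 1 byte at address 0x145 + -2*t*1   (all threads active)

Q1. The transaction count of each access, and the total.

A1: 1 transaction
A2: 2 transactions

Answer: 1,2; total 3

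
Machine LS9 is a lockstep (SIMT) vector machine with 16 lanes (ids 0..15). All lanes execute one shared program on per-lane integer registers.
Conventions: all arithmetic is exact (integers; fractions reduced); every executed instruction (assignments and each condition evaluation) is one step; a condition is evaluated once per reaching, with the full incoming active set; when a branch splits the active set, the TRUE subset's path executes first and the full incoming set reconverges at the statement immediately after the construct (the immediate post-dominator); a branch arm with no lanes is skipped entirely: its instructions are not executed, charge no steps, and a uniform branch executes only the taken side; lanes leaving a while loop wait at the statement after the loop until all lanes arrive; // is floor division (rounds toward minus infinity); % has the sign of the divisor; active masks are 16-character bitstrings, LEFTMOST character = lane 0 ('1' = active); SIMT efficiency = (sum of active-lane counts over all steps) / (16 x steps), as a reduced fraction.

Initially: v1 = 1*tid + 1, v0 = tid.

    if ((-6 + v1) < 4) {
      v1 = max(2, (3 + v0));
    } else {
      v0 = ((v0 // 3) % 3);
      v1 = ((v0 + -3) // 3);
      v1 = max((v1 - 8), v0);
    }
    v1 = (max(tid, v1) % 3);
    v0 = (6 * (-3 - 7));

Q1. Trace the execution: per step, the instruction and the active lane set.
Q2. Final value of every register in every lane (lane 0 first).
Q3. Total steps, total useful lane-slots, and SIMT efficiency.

step 0: eval ((-6 + v1) < 4)         1111111111111111
step 1: v1 <- max(2, (3 + v0))       1111111110000000
step 2: v0 <- ((v0 // 3) % 3)        0000000001111111
step 3: v1 <- ((v0 + -3) // 3)       0000000001111111
step 4: v1 <- max((v1 - 8), v0)      0000000001111111
step 5: v1 <- (max(tid, v1) % 3)     1111111111111111
step 6: v0 <- (6 * (-3 - 7))         1111111111111111

Answer: 7 steps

v1: 0,1,2,0,1,2,0,1,2,0,1,2,0,1,2,0
v0: -60,-60,-60,-60,-60,-60,-60,-60,-60,-60,-60,-60,-60,-60,-60,-60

steps = 7; useful = 78; efficiency = 78/112 = 39/56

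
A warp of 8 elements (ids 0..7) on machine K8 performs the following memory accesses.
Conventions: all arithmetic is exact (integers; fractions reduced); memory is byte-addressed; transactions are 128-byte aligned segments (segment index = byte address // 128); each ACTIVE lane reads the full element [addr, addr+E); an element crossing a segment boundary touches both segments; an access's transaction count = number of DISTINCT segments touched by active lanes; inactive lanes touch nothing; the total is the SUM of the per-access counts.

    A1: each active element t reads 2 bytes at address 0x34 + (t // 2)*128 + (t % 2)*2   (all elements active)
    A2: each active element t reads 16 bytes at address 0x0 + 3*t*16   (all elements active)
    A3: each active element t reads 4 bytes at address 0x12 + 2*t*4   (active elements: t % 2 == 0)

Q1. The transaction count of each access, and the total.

A1: 4 transactions
A2: 3 transactions
A3: 1 transaction

Answer: 4,3,1; total 8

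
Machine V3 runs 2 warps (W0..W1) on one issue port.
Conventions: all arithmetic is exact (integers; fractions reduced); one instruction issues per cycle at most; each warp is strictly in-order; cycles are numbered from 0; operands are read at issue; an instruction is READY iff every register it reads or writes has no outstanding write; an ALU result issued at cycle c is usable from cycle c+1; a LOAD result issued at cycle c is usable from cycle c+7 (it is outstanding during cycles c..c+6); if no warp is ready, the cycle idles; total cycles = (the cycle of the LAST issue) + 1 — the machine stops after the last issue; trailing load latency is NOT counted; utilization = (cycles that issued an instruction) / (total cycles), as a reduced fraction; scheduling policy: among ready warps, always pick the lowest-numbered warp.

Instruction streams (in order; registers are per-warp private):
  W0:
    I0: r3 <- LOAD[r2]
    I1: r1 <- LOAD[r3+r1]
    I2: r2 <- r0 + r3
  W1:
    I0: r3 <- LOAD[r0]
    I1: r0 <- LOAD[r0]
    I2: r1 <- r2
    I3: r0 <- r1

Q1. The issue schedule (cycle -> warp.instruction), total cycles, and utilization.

cycle 0: W0.I0
cycle 1: W1.I0
cycle 2: W1.I1
cycle 3: W1.I2
cycle 4: idle
cycle 5: idle
cycle 6: idle
cycle 7: W0.I1
cycle 8: W0.I2
cycle 9: W1.I3

Answer: 10 cycles, utilization 7/10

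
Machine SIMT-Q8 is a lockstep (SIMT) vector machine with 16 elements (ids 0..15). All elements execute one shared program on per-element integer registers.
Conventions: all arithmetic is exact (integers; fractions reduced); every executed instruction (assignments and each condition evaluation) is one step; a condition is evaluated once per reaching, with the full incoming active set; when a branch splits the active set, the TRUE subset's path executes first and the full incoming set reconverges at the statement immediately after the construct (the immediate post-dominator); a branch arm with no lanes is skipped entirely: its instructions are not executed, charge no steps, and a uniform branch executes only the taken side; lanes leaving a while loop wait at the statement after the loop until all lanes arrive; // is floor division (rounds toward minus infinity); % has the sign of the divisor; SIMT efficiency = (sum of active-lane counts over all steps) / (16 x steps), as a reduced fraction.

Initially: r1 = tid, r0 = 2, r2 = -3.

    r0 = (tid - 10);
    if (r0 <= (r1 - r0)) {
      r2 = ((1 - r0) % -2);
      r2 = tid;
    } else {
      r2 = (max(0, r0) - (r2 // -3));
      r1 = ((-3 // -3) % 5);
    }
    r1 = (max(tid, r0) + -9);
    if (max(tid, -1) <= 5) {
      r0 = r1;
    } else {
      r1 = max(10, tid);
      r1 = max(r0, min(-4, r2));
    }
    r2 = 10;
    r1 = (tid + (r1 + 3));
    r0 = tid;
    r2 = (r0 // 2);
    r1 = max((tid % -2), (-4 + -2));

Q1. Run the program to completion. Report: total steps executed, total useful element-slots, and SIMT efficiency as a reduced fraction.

Answer: 14 steps, 202 useful, 101/112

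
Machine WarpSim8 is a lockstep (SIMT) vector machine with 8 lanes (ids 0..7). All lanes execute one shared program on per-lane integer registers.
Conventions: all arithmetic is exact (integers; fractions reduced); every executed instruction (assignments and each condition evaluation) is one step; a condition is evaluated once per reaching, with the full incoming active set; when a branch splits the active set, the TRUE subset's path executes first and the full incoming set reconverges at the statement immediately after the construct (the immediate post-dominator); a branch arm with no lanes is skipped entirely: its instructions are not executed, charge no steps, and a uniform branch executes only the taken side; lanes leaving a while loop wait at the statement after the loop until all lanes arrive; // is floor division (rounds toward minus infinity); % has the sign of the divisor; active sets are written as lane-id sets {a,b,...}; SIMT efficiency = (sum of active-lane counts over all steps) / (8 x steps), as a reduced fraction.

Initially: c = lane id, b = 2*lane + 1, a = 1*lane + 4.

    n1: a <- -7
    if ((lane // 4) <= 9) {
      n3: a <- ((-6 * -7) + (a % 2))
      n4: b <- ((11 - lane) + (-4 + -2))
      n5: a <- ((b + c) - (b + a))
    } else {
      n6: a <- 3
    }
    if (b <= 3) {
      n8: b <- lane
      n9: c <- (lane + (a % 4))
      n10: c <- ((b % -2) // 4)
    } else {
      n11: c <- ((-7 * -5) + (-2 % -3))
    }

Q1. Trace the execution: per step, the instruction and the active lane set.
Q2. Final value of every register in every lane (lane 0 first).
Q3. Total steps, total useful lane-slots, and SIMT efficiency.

step 0: a <- -7                      {0,1,2,3,4,5,6,7}
step 1: eval ((lane // 4) <= 9)      {0,1,2,3,4,5,6,7}
step 2: a <- ((-6 * -7) + (a % 2))   {0,1,2,3,4,5,6,7}
step 3: b <- ((11 - lane) + (-4 + -2)) {0,1,2,3,4,5,6,7}
step 4: a <- ((b + c) - (b + a))     {0,1,2,3,4,5,6,7}
step 5: eval (b <= 3)                {0,1,2,3,4,5,6,7}
step 6: b <- lane                    {2,3,4,5,6,7}
step 7: c <- (lane + (a % 4))        {2,3,4,5,6,7}
step 8: c <- ((b % -2) // 4)         {2,3,4,5,6,7}
step 9: c <- ((-7 * -5) + (-2 % -3)) {0,1}

Answer: 10 steps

c: 33,33,0,-1,0,-1,0,-1
b: 5,4,2,3,4,5,6,7
a: -43,-42,-41,-40,-39,-38,-37,-36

steps = 10; useful = 68; efficiency = 68/80 = 17/20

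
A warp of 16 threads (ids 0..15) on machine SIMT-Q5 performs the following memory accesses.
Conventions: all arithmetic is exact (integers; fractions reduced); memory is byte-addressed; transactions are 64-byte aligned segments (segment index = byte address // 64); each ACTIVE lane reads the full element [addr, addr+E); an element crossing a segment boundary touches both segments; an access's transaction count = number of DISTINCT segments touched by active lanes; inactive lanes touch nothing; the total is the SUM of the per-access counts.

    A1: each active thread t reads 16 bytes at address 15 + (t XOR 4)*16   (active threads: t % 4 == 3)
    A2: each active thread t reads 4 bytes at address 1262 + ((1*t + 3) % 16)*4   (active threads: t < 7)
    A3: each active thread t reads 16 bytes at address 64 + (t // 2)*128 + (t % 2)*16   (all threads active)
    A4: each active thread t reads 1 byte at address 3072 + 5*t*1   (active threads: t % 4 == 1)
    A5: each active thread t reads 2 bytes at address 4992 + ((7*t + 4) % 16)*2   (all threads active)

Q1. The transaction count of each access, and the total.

A1: 5 transactions
A2: 2 transactions
A3: 8 transactions
A4: 2 transactions
A5: 1 transaction

Answer: 5,2,8,2,1; total 18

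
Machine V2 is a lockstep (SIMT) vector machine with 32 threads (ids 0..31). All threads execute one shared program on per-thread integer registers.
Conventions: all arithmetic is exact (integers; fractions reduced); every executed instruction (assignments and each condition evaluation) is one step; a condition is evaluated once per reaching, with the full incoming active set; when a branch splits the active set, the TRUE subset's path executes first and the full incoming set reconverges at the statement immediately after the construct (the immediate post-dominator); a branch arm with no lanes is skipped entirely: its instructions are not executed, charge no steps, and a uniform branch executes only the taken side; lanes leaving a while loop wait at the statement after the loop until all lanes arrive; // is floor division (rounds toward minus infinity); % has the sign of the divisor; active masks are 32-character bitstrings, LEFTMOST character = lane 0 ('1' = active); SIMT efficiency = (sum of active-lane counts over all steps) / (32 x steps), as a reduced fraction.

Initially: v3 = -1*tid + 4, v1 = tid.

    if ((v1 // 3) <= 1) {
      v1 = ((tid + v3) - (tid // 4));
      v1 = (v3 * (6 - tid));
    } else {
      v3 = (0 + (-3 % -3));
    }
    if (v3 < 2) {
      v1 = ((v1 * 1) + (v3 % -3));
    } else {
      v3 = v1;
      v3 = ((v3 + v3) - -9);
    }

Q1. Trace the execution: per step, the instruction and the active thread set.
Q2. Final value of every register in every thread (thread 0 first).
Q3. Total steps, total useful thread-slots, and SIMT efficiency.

step 0: eval ((v1 // 3) <= 1)        11111111111111111111111111111111
step 1: v1 <- ((tid + v3) - (tid // 4)) 11111100000000000000000000000000
step 2: v1 <- (v3 * (6 - tid))       11111100000000000000000000000000
step 3: v3 <- (0 + (-3 % -3))        00000011111111111111111111111111
step 4: eval (v3 < 2)                11111111111111111111111111111111
step 5: v1 <- ((v1 * 1) + (v3 % -3)) 00011111111111111111111111111111
step 6: v3 <- v1                     11100000000000000000000000000000
step 7: v3 <- ((v3 + v3) - -9)       11100000000000000000000000000000

Answer: 8 steps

v3: 57,39,25,1,0,-1,0,0,0,0,0,0,0,0,0,0,0,0,0,0,0,0,0,0,0,0,0,0,0,0,0,0
v1: 24,15,8,1,0,-2,6,7,8,9,10,11,12,13,14,15,16,17,18,19,20,21,22,23,24,25,26,27,28,29,30,31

steps = 8; useful = 137; efficiency = 137/256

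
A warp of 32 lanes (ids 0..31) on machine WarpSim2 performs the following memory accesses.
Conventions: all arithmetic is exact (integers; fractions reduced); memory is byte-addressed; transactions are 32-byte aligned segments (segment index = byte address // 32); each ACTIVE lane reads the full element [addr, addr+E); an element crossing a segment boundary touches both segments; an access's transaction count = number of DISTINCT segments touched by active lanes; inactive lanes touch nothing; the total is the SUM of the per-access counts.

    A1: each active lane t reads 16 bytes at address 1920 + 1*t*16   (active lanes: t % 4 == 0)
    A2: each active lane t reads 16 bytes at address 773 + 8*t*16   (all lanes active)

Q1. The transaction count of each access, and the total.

A1: 8 transactions
A2: 32 transactions

Answer: 8,32; total 40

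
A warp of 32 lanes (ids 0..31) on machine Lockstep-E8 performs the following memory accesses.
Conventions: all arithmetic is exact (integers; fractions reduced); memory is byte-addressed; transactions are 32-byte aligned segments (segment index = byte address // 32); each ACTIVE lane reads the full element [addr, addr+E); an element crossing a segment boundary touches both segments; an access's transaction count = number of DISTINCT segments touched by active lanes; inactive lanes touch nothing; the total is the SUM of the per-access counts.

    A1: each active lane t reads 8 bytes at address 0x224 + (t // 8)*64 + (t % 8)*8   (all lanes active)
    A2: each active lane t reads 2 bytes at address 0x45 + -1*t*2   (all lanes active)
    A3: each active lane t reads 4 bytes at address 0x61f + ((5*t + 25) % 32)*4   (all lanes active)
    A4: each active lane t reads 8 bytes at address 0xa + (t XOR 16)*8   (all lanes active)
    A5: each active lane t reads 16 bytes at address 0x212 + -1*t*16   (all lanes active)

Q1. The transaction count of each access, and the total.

A1: 9 transactions
A2: 3 transactions
A3: 5 transactions
A4: 9 transactions
A5: 17 transactions

Answer: 9,3,5,9,17; total 43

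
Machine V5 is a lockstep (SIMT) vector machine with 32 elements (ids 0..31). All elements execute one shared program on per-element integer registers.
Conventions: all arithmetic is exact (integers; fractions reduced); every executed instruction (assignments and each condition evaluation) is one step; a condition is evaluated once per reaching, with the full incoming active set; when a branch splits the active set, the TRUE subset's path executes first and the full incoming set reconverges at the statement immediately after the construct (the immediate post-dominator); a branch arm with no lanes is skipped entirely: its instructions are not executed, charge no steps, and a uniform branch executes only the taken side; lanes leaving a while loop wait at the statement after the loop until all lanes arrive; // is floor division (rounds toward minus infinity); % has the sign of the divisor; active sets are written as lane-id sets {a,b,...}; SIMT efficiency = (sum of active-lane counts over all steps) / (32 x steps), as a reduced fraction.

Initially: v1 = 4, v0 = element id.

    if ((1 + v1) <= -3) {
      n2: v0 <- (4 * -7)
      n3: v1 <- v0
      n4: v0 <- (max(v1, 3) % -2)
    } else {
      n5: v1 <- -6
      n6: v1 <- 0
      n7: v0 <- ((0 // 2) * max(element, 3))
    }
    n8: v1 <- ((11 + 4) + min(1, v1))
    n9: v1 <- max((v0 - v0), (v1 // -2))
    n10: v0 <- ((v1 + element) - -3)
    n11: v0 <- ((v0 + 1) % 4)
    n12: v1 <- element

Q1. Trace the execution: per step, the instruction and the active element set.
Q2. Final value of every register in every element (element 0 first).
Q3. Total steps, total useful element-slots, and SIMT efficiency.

step 0: eval ((1 + v1) <= -3)        {0,1,2,3,4,5,6,7,8,9,10,11,12,13,14,15,16,17,18,19,20,21,22,23,24,25,26,27,28,29,30,31}
step 1: v1 <- -6                     {0,1,2,3,4,5,6,7,8,9,10,11,12,13,14,15,16,17,18,19,20,21,22,23,24,25,26,27,28,29,30,31}
step 2: v1 <- 0                      {0,1,2,3,4,5,6,7,8,9,10,11,12,13,14,15,16,17,18,19,20,21,22,23,24,25,26,27,28,29,30,31}
step 3: v0 <- ((0 // 2) * max(element, 3)) {0,1,2,3,4,5,6,7,8,9,10,11,12,13,14,15,16,17,18,19,20,21,22,23,24,25,26,27,28,29,30,31}
step 4: v1 <- ((11 + 4) + min(1, v1)) {0,1,2,3,4,5,6,7,8,9,10,11,12,13,14,15,16,17,18,19,20,21,22,23,24,25,26,27,28,29,30,31}
step 5: v1 <- max((v0 - v0), (v1 // -2)) {0,1,2,3,4,5,6,7,8,9,10,11,12,13,14,15,16,17,18,19,20,21,22,23,24,25,26,27,28,29,30,31}
step 6: v0 <- ((v1 + element) - -3)  {0,1,2,3,4,5,6,7,8,9,10,11,12,13,14,15,16,17,18,19,20,21,22,23,24,25,26,27,28,29,30,31}
step 7: v0 <- ((v0 + 1) % 4)         {0,1,2,3,4,5,6,7,8,9,10,11,12,13,14,15,16,17,18,19,20,21,22,23,24,25,26,27,28,29,30,31}
step 8: v1 <- element                {0,1,2,3,4,5,6,7,8,9,10,11,12,13,14,15,16,17,18,19,20,21,22,23,24,25,26,27,28,29,30,31}

Answer: 9 steps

v1: 0,1,2,3,4,5,6,7,8,9,10,11,12,13,14,15,16,17,18,19,20,21,22,23,24,25,26,27,28,29,30,31
v0: 0,1,2,3,0,1,2,3,0,1,2,3,0,1,2,3,0,1,2,3,0,1,2,3,0,1,2,3,0,1,2,3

steps = 9; useful = 288; efficiency = 288/288 = 1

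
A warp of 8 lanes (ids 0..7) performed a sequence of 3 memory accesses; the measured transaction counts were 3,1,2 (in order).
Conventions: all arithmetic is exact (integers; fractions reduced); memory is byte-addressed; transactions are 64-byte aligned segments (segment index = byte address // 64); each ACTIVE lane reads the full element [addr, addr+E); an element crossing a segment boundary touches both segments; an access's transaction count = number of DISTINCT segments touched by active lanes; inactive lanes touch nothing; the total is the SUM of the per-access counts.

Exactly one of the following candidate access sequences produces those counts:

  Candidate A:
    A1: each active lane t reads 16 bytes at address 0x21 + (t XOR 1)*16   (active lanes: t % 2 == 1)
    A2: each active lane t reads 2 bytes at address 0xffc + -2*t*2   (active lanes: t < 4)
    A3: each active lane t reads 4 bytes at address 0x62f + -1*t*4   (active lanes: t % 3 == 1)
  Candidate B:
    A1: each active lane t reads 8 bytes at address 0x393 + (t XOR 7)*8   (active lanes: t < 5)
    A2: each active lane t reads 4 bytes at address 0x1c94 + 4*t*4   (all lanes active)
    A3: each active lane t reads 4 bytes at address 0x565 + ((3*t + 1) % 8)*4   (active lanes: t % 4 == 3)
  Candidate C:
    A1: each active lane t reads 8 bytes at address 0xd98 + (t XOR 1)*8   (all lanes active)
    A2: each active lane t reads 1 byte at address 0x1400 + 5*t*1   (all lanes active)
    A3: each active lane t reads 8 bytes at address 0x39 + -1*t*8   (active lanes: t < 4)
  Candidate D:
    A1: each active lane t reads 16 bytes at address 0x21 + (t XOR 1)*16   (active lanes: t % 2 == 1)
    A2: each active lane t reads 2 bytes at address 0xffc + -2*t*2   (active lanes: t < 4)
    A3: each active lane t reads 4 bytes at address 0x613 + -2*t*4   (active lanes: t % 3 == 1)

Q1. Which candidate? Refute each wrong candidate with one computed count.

A: A3 gives 1 transaction, not 2
B: A1 gives 2 transactions, not 3
C: A1 gives 2 transactions, not 3
D: all counts match (3,1,2)

Answer: D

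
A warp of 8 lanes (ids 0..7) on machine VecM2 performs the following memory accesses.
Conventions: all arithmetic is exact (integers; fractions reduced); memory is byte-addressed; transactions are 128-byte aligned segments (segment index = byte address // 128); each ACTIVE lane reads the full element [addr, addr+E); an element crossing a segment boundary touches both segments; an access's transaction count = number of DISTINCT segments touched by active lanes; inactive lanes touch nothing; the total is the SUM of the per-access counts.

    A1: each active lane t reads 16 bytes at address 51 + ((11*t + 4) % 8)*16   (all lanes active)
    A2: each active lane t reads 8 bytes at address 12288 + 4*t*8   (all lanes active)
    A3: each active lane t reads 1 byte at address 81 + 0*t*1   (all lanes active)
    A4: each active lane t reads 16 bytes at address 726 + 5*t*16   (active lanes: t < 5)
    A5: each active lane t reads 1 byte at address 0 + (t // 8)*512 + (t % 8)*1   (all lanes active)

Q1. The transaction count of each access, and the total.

A1: 2 transactions
A2: 2 transactions
A3: 1 transaction
A4: 4 transactions
A5: 1 transaction

Answer: 2,2,1,4,1; total 10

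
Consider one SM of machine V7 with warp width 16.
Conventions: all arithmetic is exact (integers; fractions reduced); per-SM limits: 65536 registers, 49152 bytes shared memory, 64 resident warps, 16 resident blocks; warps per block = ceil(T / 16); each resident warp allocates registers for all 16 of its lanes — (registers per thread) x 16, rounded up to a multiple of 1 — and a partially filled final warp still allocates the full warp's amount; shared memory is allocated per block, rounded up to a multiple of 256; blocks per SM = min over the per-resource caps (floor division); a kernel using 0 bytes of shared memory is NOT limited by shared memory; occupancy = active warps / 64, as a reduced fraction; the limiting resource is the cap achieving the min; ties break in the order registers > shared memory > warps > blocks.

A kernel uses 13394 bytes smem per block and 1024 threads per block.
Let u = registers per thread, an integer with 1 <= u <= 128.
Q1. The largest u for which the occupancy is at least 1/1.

Answer: u = 64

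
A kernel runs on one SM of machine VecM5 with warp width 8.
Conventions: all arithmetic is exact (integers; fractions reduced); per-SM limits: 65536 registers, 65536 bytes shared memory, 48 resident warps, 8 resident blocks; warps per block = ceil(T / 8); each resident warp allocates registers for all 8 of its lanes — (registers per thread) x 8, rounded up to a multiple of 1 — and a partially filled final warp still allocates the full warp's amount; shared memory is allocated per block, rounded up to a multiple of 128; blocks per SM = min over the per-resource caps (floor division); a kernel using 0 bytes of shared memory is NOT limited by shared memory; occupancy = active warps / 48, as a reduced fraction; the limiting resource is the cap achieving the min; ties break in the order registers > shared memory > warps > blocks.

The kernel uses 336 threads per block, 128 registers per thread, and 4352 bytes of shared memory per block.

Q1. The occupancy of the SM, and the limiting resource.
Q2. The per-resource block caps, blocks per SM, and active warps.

Answer: occupancy 7/8, limited by registers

registers: 1 block
shared memory: 15 blocks
warps: 1 block
blocks: 8 blocks

Answer: 1 block, 42 active warps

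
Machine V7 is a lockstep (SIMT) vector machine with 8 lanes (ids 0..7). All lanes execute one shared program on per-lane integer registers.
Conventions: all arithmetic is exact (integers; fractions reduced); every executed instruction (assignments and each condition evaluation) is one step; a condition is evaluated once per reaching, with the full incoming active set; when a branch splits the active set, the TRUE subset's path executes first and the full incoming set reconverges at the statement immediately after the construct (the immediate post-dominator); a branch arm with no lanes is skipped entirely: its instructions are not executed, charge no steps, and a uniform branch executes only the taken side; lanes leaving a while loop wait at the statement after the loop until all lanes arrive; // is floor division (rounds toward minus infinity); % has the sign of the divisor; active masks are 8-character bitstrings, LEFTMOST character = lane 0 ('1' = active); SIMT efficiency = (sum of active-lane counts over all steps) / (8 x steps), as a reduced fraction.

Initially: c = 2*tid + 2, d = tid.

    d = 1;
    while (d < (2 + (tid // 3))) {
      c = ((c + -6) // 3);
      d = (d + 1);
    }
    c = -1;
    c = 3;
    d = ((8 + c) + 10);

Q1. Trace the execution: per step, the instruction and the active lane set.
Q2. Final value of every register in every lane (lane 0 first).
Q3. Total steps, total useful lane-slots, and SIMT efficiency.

step 0: d <- 1                       11111111
step 1: eval (d < (2 + (tid // 3)))  11111111
step 2: c <- ((c + -6) // 3)         11111111
step 3: d <- (d + 1)                 11111111
step 4: eval (d < (2 + (tid // 3)))  11111111
step 5: c <- ((c + -6) // 3)         00011111
step 6: d <- (d + 1)                 00011111
step 7: eval (d < (2 + (tid // 3)))  00011111
step 8: c <- ((c + -6) // 3)         00000011
step 9: d <- (d + 1)                 00000011
step 10: eval (d < (2 + (tid // 3)))  00000011
step 11: c <- -1                      11111111
step 12: c <- 3                       11111111
step 13: d <- ((8 + c) + 10)          11111111

Answer: 14 steps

c: 3,3,3,3,3,3,3,3
d: 21,21,21,21,21,21,21,21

steps = 14; useful = 85; efficiency = 85/112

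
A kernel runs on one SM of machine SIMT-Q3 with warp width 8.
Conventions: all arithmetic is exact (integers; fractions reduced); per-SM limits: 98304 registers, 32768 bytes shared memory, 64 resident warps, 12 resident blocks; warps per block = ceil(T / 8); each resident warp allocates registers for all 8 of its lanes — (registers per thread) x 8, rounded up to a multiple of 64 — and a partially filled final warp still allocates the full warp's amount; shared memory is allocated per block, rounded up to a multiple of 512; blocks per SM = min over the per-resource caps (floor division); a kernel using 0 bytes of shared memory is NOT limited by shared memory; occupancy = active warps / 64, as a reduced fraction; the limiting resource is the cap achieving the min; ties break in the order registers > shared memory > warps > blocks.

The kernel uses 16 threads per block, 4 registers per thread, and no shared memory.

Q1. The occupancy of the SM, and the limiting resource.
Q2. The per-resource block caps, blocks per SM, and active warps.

Answer: occupancy 3/8, limited by blocks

registers: 768 blocks
shared memory: no limit (kernel uses none)
warps: 32 blocks
blocks: 12 blocks

Answer: 12 blocks, 24 active warps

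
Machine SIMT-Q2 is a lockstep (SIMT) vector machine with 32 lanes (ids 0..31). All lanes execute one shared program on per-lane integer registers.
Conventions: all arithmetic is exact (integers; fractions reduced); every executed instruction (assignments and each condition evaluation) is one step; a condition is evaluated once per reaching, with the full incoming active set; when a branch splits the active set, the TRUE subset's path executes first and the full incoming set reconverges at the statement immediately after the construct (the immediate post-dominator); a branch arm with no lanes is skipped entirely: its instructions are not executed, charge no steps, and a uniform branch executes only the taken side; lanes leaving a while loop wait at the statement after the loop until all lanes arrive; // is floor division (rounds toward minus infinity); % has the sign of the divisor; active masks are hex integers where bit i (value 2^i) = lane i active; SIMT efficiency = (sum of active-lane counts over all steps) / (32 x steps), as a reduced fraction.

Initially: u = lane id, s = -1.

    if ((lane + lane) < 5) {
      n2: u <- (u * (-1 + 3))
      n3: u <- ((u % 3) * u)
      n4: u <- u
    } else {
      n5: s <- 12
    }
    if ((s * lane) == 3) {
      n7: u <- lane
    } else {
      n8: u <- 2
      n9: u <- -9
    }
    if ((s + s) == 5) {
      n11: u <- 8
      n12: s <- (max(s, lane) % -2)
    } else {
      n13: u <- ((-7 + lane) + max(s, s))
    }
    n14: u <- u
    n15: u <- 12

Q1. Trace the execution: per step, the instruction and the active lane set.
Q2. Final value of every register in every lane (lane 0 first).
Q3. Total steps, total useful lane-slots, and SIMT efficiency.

step 0: eval ((lane + lane) < 5)     0xffffffff
step 1: u <- (u * (-1 + 3))          0x00000007
step 2: u <- ((u % 3) * u)           0x00000007
step 3: u <- u                       0x00000007
step 4: s <- 12                      0xfffffff8
step 5: eval ((s * lane) == 3)       0xffffffff
step 6: u <- 2                       0xffffffff
step 7: u <- -9                      0xffffffff
step 8: eval ((s + s) == 5)          0xffffffff
step 9: u <- ((-7 + lane) + max(s, s)) 0xffffffff
step 10: u <- u                       0xffffffff
step 11: u <- 12                      0xffffffff

Answer: 12 steps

u: 12,12,12,12,12,12,12,12,12,12,12,12,12,12,12,12,12,12,12,12,12,12,12,12,12,12,12,12,12,12,12,12
s: -1,-1,-1,12,12,12,12,12,12,12,12,12,12,12,12,12,12,12,12,12,12,12,12,12,12,12,12,12,12,12,12,12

steps = 12; useful = 294; efficiency = 294/384 = 49/64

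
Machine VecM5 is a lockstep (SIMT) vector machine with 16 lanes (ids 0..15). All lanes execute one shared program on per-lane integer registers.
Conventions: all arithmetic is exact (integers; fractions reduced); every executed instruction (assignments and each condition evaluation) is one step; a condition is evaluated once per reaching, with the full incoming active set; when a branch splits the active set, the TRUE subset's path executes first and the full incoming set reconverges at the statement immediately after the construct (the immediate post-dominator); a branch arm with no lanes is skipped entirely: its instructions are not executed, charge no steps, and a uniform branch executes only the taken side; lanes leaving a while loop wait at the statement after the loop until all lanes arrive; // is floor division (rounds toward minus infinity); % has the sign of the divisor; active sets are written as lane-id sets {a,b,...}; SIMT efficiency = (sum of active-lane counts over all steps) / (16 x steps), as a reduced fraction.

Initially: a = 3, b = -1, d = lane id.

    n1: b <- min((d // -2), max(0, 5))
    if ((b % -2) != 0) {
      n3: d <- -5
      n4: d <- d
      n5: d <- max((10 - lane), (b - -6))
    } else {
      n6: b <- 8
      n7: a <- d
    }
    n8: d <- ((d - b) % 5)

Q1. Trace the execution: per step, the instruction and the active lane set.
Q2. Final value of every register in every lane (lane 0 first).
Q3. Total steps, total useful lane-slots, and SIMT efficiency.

step 0: b <- min((d // -2), max(0, 5)) {0,1,2,3,4,5,6,7,8,9,10,11,12,13,14,15}
step 1: eval ((b % -2) != 0)         {0,1,2,3,4,5,6,7,8,9,10,11,12,13,14,15}
step 2: d <- -5                      {1,2,5,6,9,10,13,14}
step 3: d <- d                       {1,2,5,6,9,10,13,14}
step 4: d <- max((10 - lane), (b - -6)) {1,2,5,6,9,10,13,14}
step 5: b <- 8                       {0,3,4,7,8,11,12,15}
step 6: a <- d                       {0,3,4,7,8,11,12,15}
step 7: d <- ((d - b) % 5)           {0,1,2,3,4,5,6,7,8,9,10,11,12,13,14,15}

Answer: 8 steps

a: 0,3,3,3,4,3,3,7,8,3,3,11,12,3,3,15
b: 8,-1,-1,8,8,-3,-3,8,8,-5,-5,8,8,-7,-7,8
d: 2,0,4,0,1,3,2,4,0,1,1,3,4,1,1,2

steps = 8; useful = 88; efficiency = 88/128 = 11/16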